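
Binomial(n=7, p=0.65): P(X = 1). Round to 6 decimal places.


P = C(n,k) * p^k * (1-p)^(n-k)
C(7,1) = 7
p^k = 0.65^1 = 0.65
(1-p)^(n-k) = 0.35^6 ≈ 0.001838266
P = 7 * 0.65 * 0.001838266 ≈ 0.008364

0.008364


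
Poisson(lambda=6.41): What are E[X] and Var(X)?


E[X] = Var(X) = lambda = 6.41

6.41, 6.41


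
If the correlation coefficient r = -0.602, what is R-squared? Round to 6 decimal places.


R^2 = r^2 = (-0.602)^2 = 0.362404

0.362404


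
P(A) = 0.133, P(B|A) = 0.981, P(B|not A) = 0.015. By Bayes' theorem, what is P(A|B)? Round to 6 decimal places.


P(A|B) = P(B|A)*P(A) / P(B), P(B) = P(B|A)*P(A) + P(B|not A)*P(not A)
P(B|A)*P(A) = 0.981 * 0.133 = 0.130473
P(B|not A)*P(not A) = 0.015 * 0.867 = 0.013005
P(B) = 0.130473 + 0.013005 = 0.143478
P(A|B) = 0.130473 / 0.143478 ≈ 0.90935893

0.909359


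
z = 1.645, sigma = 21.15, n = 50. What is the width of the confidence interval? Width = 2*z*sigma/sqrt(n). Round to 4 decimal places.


width = 2*z*sigma/sqrt(n)
2*z*sigma = 2 * 1.645 * 21.15 = 69.5835
sqrt(50) ≈ 7.071068
width = 69.5835 / 7.071068 ≈ 9.840593

9.8406


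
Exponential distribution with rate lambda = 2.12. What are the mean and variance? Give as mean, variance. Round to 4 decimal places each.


mean = 1/lam, var = 1/lam^2
mean = 1 / 2.12 = 25/53 ≈ 0.471698
lam^2 = 2.12^2 = 4.4944
var = 1 / 4.4944 = 625/2809 ≈ 0.222499

0.4717, 0.2225


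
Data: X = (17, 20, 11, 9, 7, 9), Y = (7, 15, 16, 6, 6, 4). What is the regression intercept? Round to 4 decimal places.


a = ybar - b*xbar, where b = sum((xi-xbar)(yi-ybar)) / sum((xi-xbar)^2)
n = 6, xbar = 73/6 ≈ 12.166667, ybar = 54/6 = 9
Sxy = sum((xi-xbar)(yi-ybar)) = 70
Sxx = sum((xi-xbar)^2) = 797/6 ≈ 132.833333
b = Sxy / Sxx = 420/797 ≈ 0.526976
a = 9 - 0.526976 * 12.166667 = 2063/797 ≈ 2.588457

2.5885


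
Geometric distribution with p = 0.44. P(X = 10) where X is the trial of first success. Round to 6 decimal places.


P = (1-p)^(k-1) * p
(1-p)^(k-1) = 0.56^9 ≈ 0.005416169
P = 0.005416169 * 0.44 ≈ 0.002383115

0.002383


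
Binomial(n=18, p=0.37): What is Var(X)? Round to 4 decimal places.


Var = n*p*(1-p) = 18 * 0.37 * 0.63 = 4.1958

4.1958


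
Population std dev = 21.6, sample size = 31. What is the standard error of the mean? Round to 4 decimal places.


SE = sigma / sqrt(n)
sqrt(31) ≈ 5.567764
SE = 21.6 / 5.567764 ≈ 3.879475

3.8795


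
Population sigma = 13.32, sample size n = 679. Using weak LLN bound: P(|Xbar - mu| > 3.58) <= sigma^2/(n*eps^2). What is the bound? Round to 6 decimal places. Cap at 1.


bound = min(1, sigma^2/(n*eps^2))
sigma^2 = 13.32^2 = 177.4224
n*eps^2 = 679 * 3.58^2 = 679 * 12.8164 = 8702.3356
sigma^2/(n*eps^2) = 177.4224 / 8702.3356 ≈ 0.02038791

0.020388


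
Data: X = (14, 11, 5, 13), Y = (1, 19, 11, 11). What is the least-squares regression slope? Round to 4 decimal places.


b = sum((xi-xbar)(yi-ybar)) / sum((xi-xbar)^2)
n = 4, xbar = 43/4 = 10.75, ybar = 42/4 = 10.5
Sxy = sum((xi-xbar)(yi-ybar)) = -30.5
Sxx = sum((xi-xbar)^2) = 48.75
b = Sxy / Sxx = -122/195 ≈ -0.625641

-0.6256


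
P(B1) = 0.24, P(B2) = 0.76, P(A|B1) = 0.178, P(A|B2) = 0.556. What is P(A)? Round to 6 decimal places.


P(A) = P(A|B1)*P(B1) + P(A|B2)*P(B2)
P(A|B1)*P(B1) = 0.178 * 0.24 = 0.04272
P(A|B2)*P(B2) = 0.556 * 0.76 = 0.42256
P(A) = 0.04272 + 0.42256 = 0.46528

0.465280


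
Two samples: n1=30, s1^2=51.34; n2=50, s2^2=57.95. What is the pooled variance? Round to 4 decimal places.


sp^2 = ((n1-1)*s1^2 + (n2-1)*s2^2)/(n1+n2-2)
(n1-1)*s1^2 = 29 * 51.34 = 1488.86
(n2-1)*s2^2 = 49 * 57.95 = 2839.55
numerator = 1488.86 + 2839.55 = 4328.41
n1+n2-2 = 78
sp^2 = 4328.41 / 78 = 432841/7800 ≈ 55.492436

55.4924


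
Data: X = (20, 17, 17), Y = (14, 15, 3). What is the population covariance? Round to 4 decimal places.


Cov = (1/n)*sum((xi-xbar)(yi-ybar))
n = 3, xbar = 54/3 = 18, ybar = 32/3 ≈ 10.666667
sum((xi-xbar)(yi-ybar)) = 10
Cov = 10 / 3 = 10/3 ≈ 3.333333

3.3333


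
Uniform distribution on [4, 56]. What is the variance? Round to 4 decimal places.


Var = (b-a)^2 / 12
(b-a)^2 = (56 - 4)^2 = 2704
Var = 2704/12 ≈ 225.333333

225.3333


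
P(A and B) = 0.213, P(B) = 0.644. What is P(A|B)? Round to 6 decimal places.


P(A|B) = P(A and B) / P(B) = 0.213 / 0.644 = 213/644 ≈ 0.33074534

0.330745


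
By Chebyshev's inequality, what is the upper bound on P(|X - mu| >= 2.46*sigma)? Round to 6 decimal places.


P <= 1/k^2
k^2 = 2.46^2 = 6.0516
1/k^2 = 1 / 6.0516 ≈ 0.16524555

0.165246


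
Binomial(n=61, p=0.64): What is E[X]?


E[X] = n*p = 61 * 0.64 = 39.04

39.04


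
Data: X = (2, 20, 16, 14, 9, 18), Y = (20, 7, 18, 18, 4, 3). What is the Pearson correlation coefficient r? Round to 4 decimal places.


r = sum((xi-xbar)(yi-ybar)) / sqrt(sum((xi-xbar)^2) * sum((yi-ybar)^2))
n = 6, xbar = 79/6 ≈ 13.166667, ybar = 70/6 = 35/3 ≈ 11.666667
Sxy = sum((xi-xbar)(yi-ybar)) = -335/3 ≈ -111.666667
Sxx = sum((xi-xbar)^2) = 1325/6 ≈ 220.833333
Syy = sum((yi-ybar)^2) = 916/3 ≈ 305.333333
sqrt(Sxx*Syy) ≈ 259.668592
r = Sxy / sqrt(Sxx*Syy) = -111.666667 / 259.668592 ≈ -0.430035

-0.4300


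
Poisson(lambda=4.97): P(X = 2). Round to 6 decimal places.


P = e^(-lam) * lam^k / k!
e^(-4.97) ≈ 0.006943148
lam^k = 4.97^2 = 24.7009
k! = 2! = 2
P = 0.006943148 * 24.7009 / 2 ≈ 0.085751

0.085751


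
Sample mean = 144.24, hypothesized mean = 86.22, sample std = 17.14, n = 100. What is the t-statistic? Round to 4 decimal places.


t = (xbar - mu0) / (s/sqrt(n))
xbar - mu0 = 144.24 - 86.22 = 58.02
sqrt(100) = 10
s/sqrt(n) = 17.14 / 10 = 1.714
t = 58.02 / 1.714 = 29010/857 ≈ 33.850642

33.8506


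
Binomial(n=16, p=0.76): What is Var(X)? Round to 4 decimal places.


Var = n*p*(1-p) = 16 * 0.76 * 0.24 = 2.9184

2.9184


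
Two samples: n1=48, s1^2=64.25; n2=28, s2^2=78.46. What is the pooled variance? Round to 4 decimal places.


sp^2 = ((n1-1)*s1^2 + (n2-1)*s2^2)/(n1+n2-2)
(n1-1)*s1^2 = 47 * 64.25 = 3019.75
(n2-1)*s2^2 = 27 * 78.46 = 2118.42
numerator = 3019.75 + 2118.42 = 5138.17
n1+n2-2 = 74
sp^2 = 5138.17 / 74 = 513817/7400 ≈ 69.434730

69.4347


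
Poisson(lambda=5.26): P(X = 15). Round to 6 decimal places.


P = e^(-lam) * lam^k / k!
e^(-5.26) ≈ 0.005195305
lam^k = 5.26^15 ≈ 65280904372.015126
k! = 15! = 1307674368000
P = 0.005195305 * 65280904372.015126 / 1307674368000 ≈ 0.000259

0.000259


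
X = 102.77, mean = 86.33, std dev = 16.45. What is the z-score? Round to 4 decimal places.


z = (X - mu) / sigma
X - mu = 102.77 - 86.33 = 16.44
z = 16.44 / 16.45 = 1644/1645 ≈ 0.999392

0.9994


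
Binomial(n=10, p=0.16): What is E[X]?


E[X] = n*p = 10 * 0.16 = 1.6

1.6


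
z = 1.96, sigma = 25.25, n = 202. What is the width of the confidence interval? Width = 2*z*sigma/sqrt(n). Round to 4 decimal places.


width = 2*z*sigma/sqrt(n)
2*z*sigma = 2 * 1.96 * 25.25 = 98.98
sqrt(202) ≈ 14.212670
width = 98.98 / 14.212670 ≈ 6.964208

6.9642


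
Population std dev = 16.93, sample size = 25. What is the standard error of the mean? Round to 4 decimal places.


SE = sigma / sqrt(n)
sqrt(25) = 5
SE = 16.93 / 5 = 3.386

3.3860


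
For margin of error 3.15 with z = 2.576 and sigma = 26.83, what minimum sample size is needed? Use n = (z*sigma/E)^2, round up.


z*sigma/E = 2.576 * 26.83 / 3.15 = 123418/5625 ≈ 21.940978
(z*sigma/E)^2 ≈ 481.406506
round up: n = 482

482


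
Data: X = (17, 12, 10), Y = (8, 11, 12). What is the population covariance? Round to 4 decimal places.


Cov = (1/n)*sum((xi-xbar)(yi-ybar))
n = 3, xbar = 39/3 = 13, ybar = 31/3 ≈ 10.333333
sum((xi-xbar)(yi-ybar)) = -15
Cov = -15 / 3 = -5

-5.0000


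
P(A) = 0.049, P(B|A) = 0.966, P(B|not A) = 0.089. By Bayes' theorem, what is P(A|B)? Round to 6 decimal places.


P(A|B) = P(B|A)*P(A) / P(B), P(B) = P(B|A)*P(A) + P(B|not A)*P(not A)
P(B|A)*P(A) = 0.966 * 0.049 = 0.047334
P(B|not A)*P(not A) = 0.089 * 0.951 = 0.084639
P(B) = 0.047334 + 0.084639 = 0.131973
P(A|B) = 0.047334 / 0.131973 ≈ 0.35866427

0.358664


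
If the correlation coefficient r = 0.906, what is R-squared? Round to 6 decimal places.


R^2 = r^2 = (0.906)^2 = 0.820836

0.820836


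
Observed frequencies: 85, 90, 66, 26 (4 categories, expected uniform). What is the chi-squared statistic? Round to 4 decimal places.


chi2 = sum((O-E)^2/E), E = total/4
total = 267, E = 267/4 = 66.75
(85 - 66.75)^2 / 66.75 = 333.0625 / 66.75 = 5329/1068 ≈ 4.989700
(90 - 66.75)^2 / 66.75 = 540.5625 / 66.75 = 2883/356 ≈ 8.098315
(66 - 66.75)^2 / 66.75 = 0.5625 / 66.75 = 3/356 ≈ 0.008427
(26 - 66.75)^2 / 66.75 = 1660.5625 / 66.75 = 26569/1068 ≈ 24.877341
chi2 = 10139/267 ≈ 37.973783

37.9738


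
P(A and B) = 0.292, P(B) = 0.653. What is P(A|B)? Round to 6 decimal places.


P(A|B) = P(A and B) / P(B) = 0.292 / 0.653 = 292/653 ≈ 0.44716692

0.447167


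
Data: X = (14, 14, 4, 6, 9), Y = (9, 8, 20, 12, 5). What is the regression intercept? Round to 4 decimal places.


a = ybar - b*xbar, where b = sum((xi-xbar)(yi-ybar)) / sum((xi-xbar)^2)
n = 5, xbar = 47/5 = 9.4, ybar = 54/5 = 10.8
Sxy = sum((xi-xbar)(yi-ybar)) = -72.6
Sxx = sum((xi-xbar)^2) = 83.2
b = Sxy / Sxx = -363/416 ≈ -0.872596
a = 10.8 - (-0.872596) * 9.4 = 7905/416 ≈ 19.002404

19.0024


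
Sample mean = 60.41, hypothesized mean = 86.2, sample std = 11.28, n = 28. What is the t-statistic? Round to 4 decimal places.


t = (xbar - mu0) / (s/sqrt(n))
xbar - mu0 = 60.41 - 86.2 = -25.79
sqrt(28) ≈ 5.29150262
s/sqrt(n) = 11.28 / 5.29150262 ≈ 2.13171963
t = -25.79 / 2.13171963 ≈ -12.098214

-12.0982


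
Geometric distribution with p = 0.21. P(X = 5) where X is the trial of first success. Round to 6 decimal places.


P = (1-p)^(k-1) * p
(1-p)^(k-1) = 0.79^4 ≈ 0.3895008
P = 0.3895008 * 0.21 ≈ 0.08179517

0.081795


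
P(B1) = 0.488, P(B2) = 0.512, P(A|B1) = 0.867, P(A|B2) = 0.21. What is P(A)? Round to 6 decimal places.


P(A) = P(A|B1)*P(B1) + P(A|B2)*P(B2)
P(A|B1)*P(B1) = 0.867 * 0.488 = 0.423096
P(A|B2)*P(B2) = 0.21 * 0.512 = 0.10752
P(A) = 0.423096 + 0.10752 = 0.530616

0.530616


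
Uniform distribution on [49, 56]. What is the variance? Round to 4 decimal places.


Var = (b-a)^2 / 12
(b-a)^2 = (56 - 49)^2 = 49
Var = 49/12 ≈ 4.083333

4.0833


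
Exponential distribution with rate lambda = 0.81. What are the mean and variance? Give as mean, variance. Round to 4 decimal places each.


mean = 1/lam, var = 1/lam^2
mean = 1 / 0.81 = 100/81 ≈ 1.234568
lam^2 = 0.81^2 = 0.6561
var = 1 / 0.6561 = 10000/6561 ≈ 1.524158

1.2346, 1.5242


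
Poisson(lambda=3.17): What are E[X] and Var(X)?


E[X] = Var(X) = lambda = 3.17

3.17, 3.17


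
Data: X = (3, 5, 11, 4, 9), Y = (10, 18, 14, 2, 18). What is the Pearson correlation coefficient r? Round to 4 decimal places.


r = sum((xi-xbar)(yi-ybar)) / sqrt(sum((xi-xbar)^2) * sum((yi-ybar)^2))
n = 5, xbar = 32/5 = 6.4, ybar = 62/5 = 12.4
Sxy = sum((xi-xbar)(yi-ybar)) = 47.2
Sxx = sum((xi-xbar)^2) = 47.2
Syy = sum((yi-ybar)^2) = 179.2
sqrt(Sxx*Syy) ≈ 91.968690
r = Sxy / sqrt(Sxx*Syy) = 47.2 / 91.968690 ≈ 0.513218

0.5132


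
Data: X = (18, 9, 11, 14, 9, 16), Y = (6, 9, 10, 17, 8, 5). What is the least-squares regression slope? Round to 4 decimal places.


b = sum((xi-xbar)(yi-ybar)) / sum((xi-xbar)^2)
n = 6, xbar = 77/6 ≈ 12.833333, ybar = 55/6 ≈ 9.166667
Sxy = sum((xi-xbar)(yi-ybar)) = -101/6 ≈ -16.833333
Sxx = sum((xi-xbar)^2) = 425/6 ≈ 70.833333
b = Sxy / Sxx = -101/425 ≈ -0.237647

-0.2376


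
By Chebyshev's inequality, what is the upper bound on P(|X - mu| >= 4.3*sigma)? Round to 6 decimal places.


P <= 1/k^2
k^2 = 4.3^2 = 18.49
1/k^2 = 1 / 18.49 = 100/1849 ≈ 0.05408329

0.054083


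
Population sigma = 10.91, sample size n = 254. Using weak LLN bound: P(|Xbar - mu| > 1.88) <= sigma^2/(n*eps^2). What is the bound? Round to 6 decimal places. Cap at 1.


bound = min(1, sigma^2/(n*eps^2))
sigma^2 = 10.91^2 = 119.0281
n*eps^2 = 254 * 1.88^2 = 254 * 3.5344 = 897.7376
sigma^2/(n*eps^2) = 119.0281 / 897.7376 ≈ 0.13258674

0.132587


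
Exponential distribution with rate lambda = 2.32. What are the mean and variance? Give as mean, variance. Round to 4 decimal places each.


mean = 1/lam, var = 1/lam^2
mean = 1 / 2.32 = 25/58 ≈ 0.431034
lam^2 = 2.32^2 = 5.3824
var = 1 / 5.3824 = 625/3364 ≈ 0.185791

0.4310, 0.1858


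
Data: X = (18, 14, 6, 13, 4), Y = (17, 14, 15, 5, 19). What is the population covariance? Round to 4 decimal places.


Cov = (1/n)*sum((xi-xbar)(yi-ybar))
n = 5, xbar = 55/5 = 11, ybar = 70/5 = 14
sum((xi-xbar)(yi-ybar)) = -37
Cov = -37 / 5 = -7.4

-7.4000


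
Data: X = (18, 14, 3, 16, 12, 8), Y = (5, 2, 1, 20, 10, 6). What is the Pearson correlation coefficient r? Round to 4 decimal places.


r = sum((xi-xbar)(yi-ybar)) / sqrt(sum((xi-xbar)^2) * sum((yi-ybar)^2))
n = 6, xbar = 71/6 ≈ 11.833333, ybar = 44/6 = 22/3 ≈ 7.333333
Sxy = sum((xi-xbar)(yi-ybar)) = 265/3 ≈ 88.333333
Sxx = sum((xi-xbar)^2) = 917/6 ≈ 152.833333
Syy = sum((yi-ybar)^2) = 730/3 ≈ 243.333333
sqrt(Sxx*Syy) ≈ 192.845649
r = Sxy / sqrt(Sxx*Syy) = 88.333333 / 192.845649 ≈ 0.458052

0.4581


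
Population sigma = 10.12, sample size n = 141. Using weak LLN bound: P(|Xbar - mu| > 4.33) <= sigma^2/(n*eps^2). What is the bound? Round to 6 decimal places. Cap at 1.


bound = min(1, sigma^2/(n*eps^2))
sigma^2 = 10.12^2 = 102.4144
n*eps^2 = 141 * 4.33^2 = 141 * 18.7489 = 2643.5949
sigma^2/(n*eps^2) = 102.4144 / 2643.5949 ≈ 0.03874058

0.038741


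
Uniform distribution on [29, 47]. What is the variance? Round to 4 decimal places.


Var = (b-a)^2 / 12
(b-a)^2 = (47 - 29)^2 = 324
Var = 324/12 = 27

27.0000


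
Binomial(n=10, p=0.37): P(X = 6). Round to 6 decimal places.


P = C(n,k) * p^k * (1-p)^(n-k)
C(10,6) = 210
p^k = 0.37^6 ≈ 0.002565726
(1-p)^(n-k) = 0.63^4 ≈ 0.1575296
P = 210 * 0.002565726 * 0.1575296 ≈ 0.084877

0.084877


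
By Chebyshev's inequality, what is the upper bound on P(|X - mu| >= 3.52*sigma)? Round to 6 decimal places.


P <= 1/k^2
k^2 = 3.52^2 = 12.3904
1/k^2 = 1 / 12.3904 = 625/7744 ≈ 0.08070764

0.080708


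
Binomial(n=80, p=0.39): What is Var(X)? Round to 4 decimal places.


Var = n*p*(1-p) = 80 * 0.39 * 0.61 = 19.032

19.0320


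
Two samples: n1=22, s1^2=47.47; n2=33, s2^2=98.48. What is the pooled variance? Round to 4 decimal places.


sp^2 = ((n1-1)*s1^2 + (n2-1)*s2^2)/(n1+n2-2)
(n1-1)*s1^2 = 21 * 47.47 = 996.87
(n2-1)*s2^2 = 32 * 98.48 = 3151.36
numerator = 996.87 + 3151.36 = 4148.23
n1+n2-2 = 53
sp^2 = 4148.23 / 53 = 414823/5300 ≈ 78.268491

78.2685


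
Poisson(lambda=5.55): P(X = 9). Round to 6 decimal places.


P = e^(-lam) * lam^k / k!
e^(-5.55) ≈ 0.003887457
lam^k = 5.55^9 ≈ 4996165.867942
k! = 9! = 362880
P = 0.003887457 * 4996165.867942 / 362880 ≈ 0.053523

0.053523


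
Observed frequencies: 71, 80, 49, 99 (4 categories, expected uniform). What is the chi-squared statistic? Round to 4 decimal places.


chi2 = sum((O-E)^2/E), E = total/4
total = 299, E = 299/4 = 74.75
(71 - 74.75)^2 / 74.75 = 14.0625 / 74.75 = 225/1196 ≈ 0.188127
(80 - 74.75)^2 / 74.75 = 27.5625 / 74.75 = 441/1196 ≈ 0.368729
(49 - 74.75)^2 / 74.75 = 663.0625 / 74.75 = 10609/1196 ≈ 8.870401
(99 - 74.75)^2 / 74.75 = 588.0625 / 74.75 = 9409/1196 ≈ 7.867057
chi2 = 5171/299 ≈ 17.294314

17.2943


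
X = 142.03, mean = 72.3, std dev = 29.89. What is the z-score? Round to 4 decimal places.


z = (X - mu) / sigma
X - mu = 142.03 - 72.3 = 69.73
z = 69.73 / 29.89 = 6973/2989 ≈ 2.332887

2.3329


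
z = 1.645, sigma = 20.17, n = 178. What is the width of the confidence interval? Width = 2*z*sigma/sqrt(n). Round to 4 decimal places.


width = 2*z*sigma/sqrt(n)
2*z*sigma = 2 * 1.645 * 20.17 = 66.3593
sqrt(178) ≈ 13.341664
width = 66.3593 / 13.341664 ≈ 4.973840

4.9738


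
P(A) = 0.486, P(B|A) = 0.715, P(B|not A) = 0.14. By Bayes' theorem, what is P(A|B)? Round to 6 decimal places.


P(A|B) = P(B|A)*P(A) / P(B), P(B) = P(B|A)*P(A) + P(B|not A)*P(not A)
P(B|A)*P(A) = 0.715 * 0.486 = 0.34749
P(B|not A)*P(not A) = 0.14 * 0.514 = 0.07196
P(B) = 0.34749 + 0.07196 = 0.41945
P(A|B) = 0.34749 / 0.41945 ≈ 0.82844201

0.828442


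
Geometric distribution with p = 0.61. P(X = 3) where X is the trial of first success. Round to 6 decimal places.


P = (1-p)^(k-1) * p
(1-p)^(k-1) = 0.39^2 = 0.1521
P = 0.1521 * 0.61 = 0.092781

0.092781


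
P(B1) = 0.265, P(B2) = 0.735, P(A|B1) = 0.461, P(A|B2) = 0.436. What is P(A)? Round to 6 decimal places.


P(A) = P(A|B1)*P(B1) + P(A|B2)*P(B2)
P(A|B1)*P(B1) = 0.461 * 0.265 = 0.122165
P(A|B2)*P(B2) = 0.436 * 0.735 = 0.32046
P(A) = 0.122165 + 0.32046 = 0.442625

0.442625


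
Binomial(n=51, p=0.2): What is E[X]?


E[X] = n*p = 51 * 0.2 = 10.2

10.2


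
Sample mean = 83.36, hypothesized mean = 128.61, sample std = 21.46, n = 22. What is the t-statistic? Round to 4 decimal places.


t = (xbar - mu0) / (s/sqrt(n))
xbar - mu0 = 83.36 - 128.61 = -45.25
sqrt(22) ≈ 4.69041576
s/sqrt(n) = 21.46 / 4.69041576 ≈ 4.57528737
t = -45.25 / 4.57528737 ≈ -9.890089

-9.8901


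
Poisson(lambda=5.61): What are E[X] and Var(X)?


E[X] = Var(X) = lambda = 5.61

5.61, 5.61


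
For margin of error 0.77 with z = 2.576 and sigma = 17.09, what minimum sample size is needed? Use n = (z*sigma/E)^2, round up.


z*sigma/E = 2.576 * 17.09 / 0.77 = 78614/1375 ≈ 57.173818
(z*sigma/E)^2 ≈ 3268.845485
round up: n = 3269

3269


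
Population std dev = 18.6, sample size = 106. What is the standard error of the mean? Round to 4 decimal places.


SE = sigma / sqrt(n)
sqrt(106) ≈ 10.295630
SE = 18.6 / 10.295630 ≈ 1.806592

1.8066


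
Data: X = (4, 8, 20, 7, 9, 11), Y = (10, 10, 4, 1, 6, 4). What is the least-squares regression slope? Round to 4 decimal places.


b = sum((xi-xbar)(yi-ybar)) / sum((xi-xbar)^2)
n = 6, xbar = 59/6 ≈ 9.833333, ybar = 35/6 ≈ 5.833333
Sxy = sum((xi-xbar)(yi-ybar)) = -235/6 ≈ -39.166667
Sxx = sum((xi-xbar)^2) = 905/6 ≈ 150.833333
b = Sxy / Sxx = -47/181 ≈ -0.259669

-0.2597


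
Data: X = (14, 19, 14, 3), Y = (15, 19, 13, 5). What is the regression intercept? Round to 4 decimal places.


a = ybar - b*xbar, where b = sum((xi-xbar)(yi-ybar)) / sum((xi-xbar)^2)
n = 4, xbar = 50/4 = 12.5, ybar = 52/4 = 13
Sxy = sum((xi-xbar)(yi-ybar)) = 118
Sxx = sum((xi-xbar)^2) = 137
b = Sxy / Sxx = 118/137 ≈ 0.861314
a = 13 - 0.861314 * 12.5 = 306/137 ≈ 2.233577

2.2336


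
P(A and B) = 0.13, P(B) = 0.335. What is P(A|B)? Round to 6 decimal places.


P(A|B) = P(A and B) / P(B) = 0.13 / 0.335 = 26/67 ≈ 0.38805970

0.388060


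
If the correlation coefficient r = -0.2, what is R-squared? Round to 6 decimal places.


R^2 = r^2 = (-0.2)^2 = 0.04

0.040000


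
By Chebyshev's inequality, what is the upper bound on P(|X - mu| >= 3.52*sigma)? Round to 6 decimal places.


P <= 1/k^2
k^2 = 3.52^2 = 12.3904
1/k^2 = 1 / 12.3904 = 625/7744 ≈ 0.08070764

0.080708


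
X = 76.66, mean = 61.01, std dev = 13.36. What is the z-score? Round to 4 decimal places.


z = (X - mu) / sigma
X - mu = 76.66 - 61.01 = 15.65
z = 15.65 / 13.36 = 1565/1336 ≈ 1.171407

1.1714


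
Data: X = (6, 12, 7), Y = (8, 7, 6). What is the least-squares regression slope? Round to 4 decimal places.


b = sum((xi-xbar)(yi-ybar)) / sum((xi-xbar)^2)
n = 3, xbar = 25/3 ≈ 8.333333, ybar = 21/3 = 7
Sxy = sum((xi-xbar)(yi-ybar)) = -1
Sxx = sum((xi-xbar)^2) = 62/3 ≈ 20.666667
b = Sxy / Sxx = -3/62 ≈ -0.048387

-0.0484


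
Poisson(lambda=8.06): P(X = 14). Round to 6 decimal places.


P = e^(-lam) * lam^k / k!
e^(-8.06) ≈ 0.0003159268
lam^k = 8.06^14 ≈ 4883043411290.776797
k! = 14! = 87178291200
P = 0.0003159268 * 4883043411290.776797 / 87178291200 ≈ 0.017696

0.017696


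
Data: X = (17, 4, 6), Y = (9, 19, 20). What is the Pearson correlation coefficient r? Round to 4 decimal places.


r = sum((xi-xbar)(yi-ybar)) / sqrt(sum((xi-xbar)^2) * sum((yi-ybar)^2))
n = 3, xbar = 27/3 = 9, ybar = 48/3 = 16
Sxy = sum((xi-xbar)(yi-ybar)) = -83
Sxx = sum((xi-xbar)^2) = 98
Syy = sum((yi-ybar)^2) = 74
sqrt(Sxx*Syy) ≈ 85.158675
r = Sxy / sqrt(Sxx*Syy) = -83 / 85.158675 ≈ -0.974651

-0.9747


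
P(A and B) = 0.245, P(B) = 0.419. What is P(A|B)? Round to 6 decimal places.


P(A|B) = P(A and B) / P(B) = 0.245 / 0.419 = 245/419 ≈ 0.58472554

0.584726


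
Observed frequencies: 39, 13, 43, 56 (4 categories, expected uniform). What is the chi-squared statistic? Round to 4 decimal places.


chi2 = sum((O-E)^2/E), E = total/4
total = 151, E = 151/4 = 37.75
(39 - 37.75)^2 / 37.75 = 1.5625 / 37.75 = 25/604 ≈ 0.041391
(13 - 37.75)^2 / 37.75 = 612.5625 / 37.75 = 9801/604 ≈ 16.226821
(43 - 37.75)^2 / 37.75 = 27.5625 / 37.75 = 441/604 ≈ 0.730132
(56 - 37.75)^2 / 37.75 = 333.0625 / 37.75 = 5329/604 ≈ 8.822848
chi2 = 3899/151 ≈ 25.821192

25.8212


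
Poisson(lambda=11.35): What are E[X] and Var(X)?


E[X] = Var(X) = lambda = 11.35

11.35, 11.35


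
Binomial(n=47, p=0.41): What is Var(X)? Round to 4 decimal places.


Var = n*p*(1-p) = 47 * 0.41 * 0.59 = 11.3693

11.3693


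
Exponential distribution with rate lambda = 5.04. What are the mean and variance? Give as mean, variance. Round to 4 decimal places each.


mean = 1/lam, var = 1/lam^2
mean = 1 / 5.04 = 25/126 ≈ 0.198413
lam^2 = 5.04^2 = 25.4016
var = 1 / 25.4016 ≈ 0.039368

0.1984, 0.0394


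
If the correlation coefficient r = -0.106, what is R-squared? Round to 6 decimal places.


R^2 = r^2 = (-0.106)^2 = 0.011236

0.011236


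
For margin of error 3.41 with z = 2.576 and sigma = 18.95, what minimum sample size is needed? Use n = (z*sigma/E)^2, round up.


z*sigma/E = 2.576 * 18.95 / 3.41 = 122038/8525 ≈ 14.315308
(z*sigma/E)^2 ≈ 204.928041
round up: n = 205

205


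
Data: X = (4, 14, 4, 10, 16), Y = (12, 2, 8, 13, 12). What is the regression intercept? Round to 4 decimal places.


a = ybar - b*xbar, where b = sum((xi-xbar)(yi-ybar)) / sum((xi-xbar)^2)
n = 5, xbar = 48/5 = 9.6, ybar = 47/5 = 9.4
Sxy = sum((xi-xbar)(yi-ybar)) = -21.2
Sxx = sum((xi-xbar)^2) = 123.2
b = Sxy / Sxx = -53/308 ≈ -0.172078
a = 9.4 - (-0.172078) * 9.6 = 851/77 ≈ 11.051948

11.0519


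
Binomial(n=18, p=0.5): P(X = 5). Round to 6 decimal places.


P = C(n,k) * p^k * (1-p)^(n-k)
C(18,5) = 8568
p^k = 0.5^5 = 0.03125
(1-p)^(n-k) = 0.5^13 = 1/8192 ≈ 0.0001220703
P = 8568 * 0.03125 * 0.0001220703 ≈ 0.032684

0.032684


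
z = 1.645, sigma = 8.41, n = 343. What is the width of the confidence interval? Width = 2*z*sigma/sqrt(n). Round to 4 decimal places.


width = 2*z*sigma/sqrt(n)
2*z*sigma = 2 * 1.645 * 8.41 = 27.6689
sqrt(343) ≈ 18.520259
width = 27.6689 / 18.520259 ≈ 1.493980

1.4940


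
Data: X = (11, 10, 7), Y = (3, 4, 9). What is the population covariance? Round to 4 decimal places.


Cov = (1/n)*sum((xi-xbar)(yi-ybar))
n = 3, xbar = 28/3 ≈ 9.333333, ybar = 16/3 ≈ 5.333333
sum((xi-xbar)(yi-ybar)) = -40/3 ≈ -13.333333
Cov = -13.333333 / 3 = -40/9 ≈ -4.444444

-4.4444


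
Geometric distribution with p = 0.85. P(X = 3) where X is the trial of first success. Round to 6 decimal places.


P = (1-p)^(k-1) * p
(1-p)^(k-1) = 0.15^2 = 0.0225
P = 0.0225 * 0.85 = 0.019125

0.019125


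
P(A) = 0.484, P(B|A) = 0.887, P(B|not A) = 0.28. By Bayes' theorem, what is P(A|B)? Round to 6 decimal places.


P(A|B) = P(B|A)*P(A) / P(B), P(B) = P(B|A)*P(A) + P(B|not A)*P(not A)
P(B|A)*P(A) = 0.887 * 0.484 = 0.429308
P(B|not A)*P(not A) = 0.28 * 0.516 = 0.14448
P(B) = 0.429308 + 0.14448 = 0.573788
P(A|B) = 0.429308 / 0.573788 ≈ 0.74819968

0.748200


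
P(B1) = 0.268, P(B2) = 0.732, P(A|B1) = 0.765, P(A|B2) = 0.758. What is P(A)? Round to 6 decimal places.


P(A) = P(A|B1)*P(B1) + P(A|B2)*P(B2)
P(A|B1)*P(B1) = 0.765 * 0.268 = 0.20502
P(A|B2)*P(B2) = 0.758 * 0.732 = 0.554856
P(A) = 0.20502 + 0.554856 = 0.759876

0.759876


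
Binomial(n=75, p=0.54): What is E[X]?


E[X] = n*p = 75 * 0.54 = 40.5

40.5


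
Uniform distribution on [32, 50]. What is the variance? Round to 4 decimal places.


Var = (b-a)^2 / 12
(b-a)^2 = (50 - 32)^2 = 324
Var = 324/12 = 27

27.0000


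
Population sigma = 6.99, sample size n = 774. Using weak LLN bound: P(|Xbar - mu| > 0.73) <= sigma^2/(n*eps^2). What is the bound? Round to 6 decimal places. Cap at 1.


bound = min(1, sigma^2/(n*eps^2))
sigma^2 = 6.99^2 = 48.8601
n*eps^2 = 774 * 0.73^2 = 774 * 0.5329 = 412.4646
sigma^2/(n*eps^2) = 48.8601 / 412.4646 ≈ 0.11845889

0.118459


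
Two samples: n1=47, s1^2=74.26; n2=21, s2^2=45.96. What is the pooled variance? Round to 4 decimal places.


sp^2 = ((n1-1)*s1^2 + (n2-1)*s2^2)/(n1+n2-2)
(n1-1)*s1^2 = 46 * 74.26 = 3415.96
(n2-1)*s2^2 = 20 * 45.96 = 919.2
numerator = 3415.96 + 919.2 = 4335.16
n1+n2-2 = 66
sp^2 = 4335.16 / 66 = 108379/1650 ≈ 65.684242

65.6842


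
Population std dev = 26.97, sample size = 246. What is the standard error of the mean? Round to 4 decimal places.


SE = sigma / sqrt(n)
sqrt(246) ≈ 15.684387
SE = 26.97 / 15.684387 ≈ 1.719544

1.7195


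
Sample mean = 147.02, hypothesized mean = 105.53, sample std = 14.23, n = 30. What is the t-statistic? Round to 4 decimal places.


t = (xbar - mu0) / (s/sqrt(n))
xbar - mu0 = 147.02 - 105.53 = 41.49
sqrt(30) ≈ 5.47722558
s/sqrt(n) = 14.23 / 5.47722558 ≈ 2.59803066
t = 41.49 / 2.59803066 ≈ 15.969788

15.9698


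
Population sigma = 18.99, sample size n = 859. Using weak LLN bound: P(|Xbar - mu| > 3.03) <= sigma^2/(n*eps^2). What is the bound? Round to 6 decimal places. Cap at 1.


bound = min(1, sigma^2/(n*eps^2))
sigma^2 = 18.99^2 = 360.6201
n*eps^2 = 859 * 3.03^2 = 859 * 9.1809 = 7886.3931
sigma^2/(n*eps^2) = 360.6201 / 7886.3931 ≈ 0.04572687

0.045727


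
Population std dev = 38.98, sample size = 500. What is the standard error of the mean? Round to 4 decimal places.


SE = sigma / sqrt(n)
sqrt(500) ≈ 22.360680
SE = 38.98 / 22.360680 ≈ 1.743239

1.7432


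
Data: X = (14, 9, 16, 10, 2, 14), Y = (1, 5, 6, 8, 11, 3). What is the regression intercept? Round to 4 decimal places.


a = ybar - b*xbar, where b = sum((xi-xbar)(yi-ybar)) / sum((xi-xbar)^2)
n = 6, xbar = 65/6 ≈ 10.833333, ybar = 34/6 = 17/3 ≈ 5.666667
Sxy = sum((xi-xbar)(yi-ybar)) = -208/3 ≈ -69.333333
Sxx = sum((xi-xbar)^2) = 773/6 ≈ 128.833333
b = Sxy / Sxx = -416/773 ≈ -0.538163
a = 5.666667 - (-0.538163) * 10.833333 = 8887/773 ≈ 11.496766

11.4968


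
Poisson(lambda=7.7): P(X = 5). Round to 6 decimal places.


P = e^(-lam) * lam^k / k!
e^(-7.7) ≈ 0.0004528272
lam^k = 7.7^5 = 27067.84157
k! = 5! = 120
P = 0.0004528272 * 27067.84157 / 120 ≈ 0.102142

0.102142


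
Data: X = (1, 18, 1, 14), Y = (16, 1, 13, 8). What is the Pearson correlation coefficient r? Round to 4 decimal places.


r = sum((xi-xbar)(yi-ybar)) / sqrt(sum((xi-xbar)^2) * sum((yi-ybar)^2))
n = 4, xbar = 34/4 = 8.5, ybar = 38/4 = 9.5
Sxy = sum((xi-xbar)(yi-ybar)) = -164
Sxx = sum((xi-xbar)^2) = 233
Syy = sum((yi-ybar)^2) = 129
sqrt(Sxx*Syy) ≈ 173.369547
r = Sxy / sqrt(Sxx*Syy) = -164 / 173.369547 ≈ -0.945956

-0.9460


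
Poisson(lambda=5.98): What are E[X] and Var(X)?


E[X] = Var(X) = lambda = 5.98

5.98, 5.98


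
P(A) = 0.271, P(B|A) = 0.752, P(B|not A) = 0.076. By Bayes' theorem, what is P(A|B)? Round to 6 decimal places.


P(A|B) = P(B|A)*P(A) / P(B), P(B) = P(B|A)*P(A) + P(B|not A)*P(not A)
P(B|A)*P(A) = 0.752 * 0.271 = 0.203792
P(B|not A)*P(not A) = 0.076 * 0.729 = 0.055404
P(B) = 0.203792 + 0.055404 = 0.259196
P(A|B) = 0.203792 / 0.259196 ≈ 0.78624670

0.786247


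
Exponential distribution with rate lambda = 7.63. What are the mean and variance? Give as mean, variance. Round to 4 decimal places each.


mean = 1/lam, var = 1/lam^2
mean = 1 / 7.63 = 100/763 ≈ 0.131062
lam^2 = 7.63^2 = 58.2169
var = 1 / 58.2169 ≈ 0.017177

0.1311, 0.0172


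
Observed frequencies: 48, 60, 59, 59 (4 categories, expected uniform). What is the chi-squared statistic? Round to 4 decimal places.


chi2 = sum((O-E)^2/E), E = total/4
total = 226, E = 226/4 = 56.5
(48 - 56.5)^2 / 56.5 = 72.25 / 56.5 = 289/226 ≈ 1.278761
(60 - 56.5)^2 / 56.5 = 12.25 / 56.5 = 49/226 ≈ 0.216814
(59 - 56.5)^2 / 56.5 = 6.25 / 56.5 = 25/226 ≈ 0.110619
(59 - 56.5)^2 / 56.5 = 6.25 / 56.5 = 25/226 ≈ 0.110619
chi2 = 194/113 ≈ 1.716814

1.7168


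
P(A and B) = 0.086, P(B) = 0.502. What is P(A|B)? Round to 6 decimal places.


P(A|B) = P(A and B) / P(B) = 0.086 / 0.502 = 43/251 ≈ 0.17131474

0.171315


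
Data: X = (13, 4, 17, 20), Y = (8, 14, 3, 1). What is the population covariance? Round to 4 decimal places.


Cov = (1/n)*sum((xi-xbar)(yi-ybar))
n = 4, xbar = 54/4 = 13.5, ybar = 26/4 = 6.5
sum((xi-xbar)(yi-ybar)) = -120
Cov = -120 / 4 = -30

-30.0000


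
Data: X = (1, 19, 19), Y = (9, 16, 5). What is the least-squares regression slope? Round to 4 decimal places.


b = sum((xi-xbar)(yi-ybar)) / sum((xi-xbar)^2)
n = 3, xbar = 39/3 = 13, ybar = 30/3 = 10
Sxy = sum((xi-xbar)(yi-ybar)) = 18
Sxx = sum((xi-xbar)^2) = 216
b = Sxy / Sxx = 1/12 ≈ 0.083333

0.0833


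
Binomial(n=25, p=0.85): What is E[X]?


E[X] = n*p = 25 * 0.85 = 21.25

21.25


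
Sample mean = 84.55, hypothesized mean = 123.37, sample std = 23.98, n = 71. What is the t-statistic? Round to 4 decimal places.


t = (xbar - mu0) / (s/sqrt(n))
xbar - mu0 = 84.55 - 123.37 = -38.82
sqrt(71) ≈ 8.42614977
s/sqrt(n) = 23.98 / 8.42614977 ≈ 2.84590242
t = -38.82 / 2.84590242 ≈ -13.640664

-13.6407


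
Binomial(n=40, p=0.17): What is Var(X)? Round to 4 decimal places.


Var = n*p*(1-p) = 40 * 0.17 * 0.83 = 5.644

5.6440


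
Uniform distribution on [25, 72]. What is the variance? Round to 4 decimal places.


Var = (b-a)^2 / 12
(b-a)^2 = (72 - 25)^2 = 2209
Var = 2209/12 ≈ 184.083333

184.0833


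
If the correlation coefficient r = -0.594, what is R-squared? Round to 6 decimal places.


R^2 = r^2 = (-0.594)^2 = 0.352836

0.352836


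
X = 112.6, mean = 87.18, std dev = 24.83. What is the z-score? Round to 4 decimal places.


z = (X - mu) / sigma
X - mu = 112.6 - 87.18 = 25.42
z = 25.42 / 24.83 = 2542/2483 ≈ 1.023762

1.0238


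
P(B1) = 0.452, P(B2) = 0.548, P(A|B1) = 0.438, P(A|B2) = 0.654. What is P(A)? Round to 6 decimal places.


P(A) = P(A|B1)*P(B1) + P(A|B2)*P(B2)
P(A|B1)*P(B1) = 0.438 * 0.452 = 0.197976
P(A|B2)*P(B2) = 0.654 * 0.548 = 0.358392
P(A) = 0.197976 + 0.358392 = 0.556368

0.556368


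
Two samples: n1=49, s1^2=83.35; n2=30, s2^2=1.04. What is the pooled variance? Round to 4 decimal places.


sp^2 = ((n1-1)*s1^2 + (n2-1)*s2^2)/(n1+n2-2)
(n1-1)*s1^2 = 48 * 83.35 = 4000.8
(n2-1)*s2^2 = 29 * 1.04 = 30.16
numerator = 4000.8 + 30.16 = 4030.96
n1+n2-2 = 77
sp^2 = 4030.96 / 77 = 100774/1925 ≈ 52.350130

52.3501


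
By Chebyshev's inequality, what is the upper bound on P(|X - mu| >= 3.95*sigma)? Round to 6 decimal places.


P <= 1/k^2
k^2 = 3.95^2 = 15.6025
1/k^2 = 1 / 15.6025 = 400/6241 ≈ 0.06409229

0.064092


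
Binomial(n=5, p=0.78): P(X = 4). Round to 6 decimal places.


P = C(n,k) * p^k * (1-p)^(n-k)
C(5,4) = 5
p^k = 0.78^4 ≈ 0.3701506
(1-p)^(n-k) = 0.22^1 = 0.22
P = 5 * 0.3701506 * 0.22 ≈ 0.407166

0.407166


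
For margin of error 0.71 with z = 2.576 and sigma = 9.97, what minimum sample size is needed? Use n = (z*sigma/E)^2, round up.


z*sigma/E = 2.576 * 9.97 / 0.71 = 321034/8875 ≈ 36.172845
(z*sigma/E)^2 ≈ 1308.474720
round up: n = 1309

1309


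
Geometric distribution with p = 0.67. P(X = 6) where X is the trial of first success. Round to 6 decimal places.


P = (1-p)^(k-1) * p
(1-p)^(k-1) = 0.33^5 ≈ 0.003913539
P = 0.003913539 * 0.67 ≈ 0.002622071

0.002622


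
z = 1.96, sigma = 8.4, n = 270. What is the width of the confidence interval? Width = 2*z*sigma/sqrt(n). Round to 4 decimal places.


width = 2*z*sigma/sqrt(n)
2*z*sigma = 2 * 1.96 * 8.4 = 32.928
sqrt(270) ≈ 16.431677
width = 32.928 / 16.431677 ≈ 2.003934

2.0039


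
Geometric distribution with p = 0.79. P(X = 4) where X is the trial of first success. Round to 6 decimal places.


P = (1-p)^(k-1) * p
(1-p)^(k-1) = 0.21^3 = 0.009261
P = 0.009261 * 0.79 = 0.00731619

0.007316


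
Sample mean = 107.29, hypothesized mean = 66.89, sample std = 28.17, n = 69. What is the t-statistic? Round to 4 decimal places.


t = (xbar - mu0) / (s/sqrt(n))
xbar - mu0 = 107.29 - 66.89 = 40.4
sqrt(69) ≈ 8.30662386
s/sqrt(n) = 28.17 / 8.30662386 ≈ 3.39126948
t = 40.4 / 3.39126948 ≈ 11.912943

11.9129


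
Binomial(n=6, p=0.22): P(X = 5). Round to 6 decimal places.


P = C(n,k) * p^k * (1-p)^(n-k)
C(6,5) = 6
p^k = 0.22^5 = 0.0005153632
(1-p)^(n-k) = 0.78^1 = 0.78
P = 6 * 0.0005153632 * 0.78 ≈ 0.002412

0.002412


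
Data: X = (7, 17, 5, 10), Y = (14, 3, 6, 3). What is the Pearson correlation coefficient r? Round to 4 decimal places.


r = sum((xi-xbar)(yi-ybar)) / sqrt(sum((xi-xbar)^2) * sum((yi-ybar)^2))
n = 4, xbar = 39/4 = 9.75, ybar = 26/4 = 6.5
Sxy = sum((xi-xbar)(yi-ybar)) = -44.5
Sxx = sum((xi-xbar)^2) = 82.75
Syy = sum((yi-ybar)^2) = 81
sqrt(Sxx*Syy) ≈ 81.870324
r = Sxy / sqrt(Sxx*Syy) = -44.5 / 81.870324 ≈ -0.543542

-0.5435


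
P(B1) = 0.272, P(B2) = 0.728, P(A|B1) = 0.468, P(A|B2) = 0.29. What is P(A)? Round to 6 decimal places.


P(A) = P(A|B1)*P(B1) + P(A|B2)*P(B2)
P(A|B1)*P(B1) = 0.468 * 0.272 = 0.127296
P(A|B2)*P(B2) = 0.29 * 0.728 = 0.21112
P(A) = 0.127296 + 0.21112 = 0.338416

0.338416


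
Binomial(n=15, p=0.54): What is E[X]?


E[X] = n*p = 15 * 0.54 = 8.1

8.1


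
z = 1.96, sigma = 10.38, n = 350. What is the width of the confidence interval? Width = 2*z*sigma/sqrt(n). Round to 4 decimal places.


width = 2*z*sigma/sqrt(n)
2*z*sigma = 2 * 1.96 * 10.38 = 40.6896
sqrt(350) ≈ 18.708287
width = 40.6896 / 18.708287 ≈ 2.174951

2.1750


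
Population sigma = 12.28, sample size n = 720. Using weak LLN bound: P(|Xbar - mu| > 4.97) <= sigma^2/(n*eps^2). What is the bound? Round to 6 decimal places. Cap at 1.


bound = min(1, sigma^2/(n*eps^2))
sigma^2 = 12.28^2 = 150.7984
n*eps^2 = 720 * 4.97^2 = 720 * 24.7009 = 17784.648
sigma^2/(n*eps^2) = 150.7984 / 17784.648 ≈ 0.00847913

0.008479


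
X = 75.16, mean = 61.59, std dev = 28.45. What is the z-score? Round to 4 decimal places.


z = (X - mu) / sigma
X - mu = 75.16 - 61.59 = 13.57
z = 13.57 / 28.45 = 1357/2845 ≈ 0.476977

0.4770


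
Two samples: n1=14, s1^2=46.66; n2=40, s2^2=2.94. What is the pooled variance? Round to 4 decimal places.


sp^2 = ((n1-1)*s1^2 + (n2-1)*s2^2)/(n1+n2-2)
(n1-1)*s1^2 = 13 * 46.66 = 606.58
(n2-1)*s2^2 = 39 * 2.94 = 114.66
numerator = 606.58 + 114.66 = 721.24
n1+n2-2 = 52
sp^2 = 721.24 / 52 = 13.87

13.8700


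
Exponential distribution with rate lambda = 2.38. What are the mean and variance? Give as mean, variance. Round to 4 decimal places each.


mean = 1/lam, var = 1/lam^2
mean = 1 / 2.38 = 50/119 ≈ 0.420168
lam^2 = 2.38^2 = 5.6644
var = 1 / 5.6644 ≈ 0.176541

0.4202, 0.1765


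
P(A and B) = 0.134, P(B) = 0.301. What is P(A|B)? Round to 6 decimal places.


P(A|B) = P(A and B) / P(B) = 0.134 / 0.301 = 134/301 ≈ 0.44518272

0.445183


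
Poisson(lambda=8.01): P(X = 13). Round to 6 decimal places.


P = e^(-lam) * lam^k / k!
e^(-8.01) ≈ 0.0003321247
lam^k = 8.01^13 ≈ 558756655405.478850
k! = 13! = 6227020800
P = 0.0003321247 * 558756655405.478850 / 6227020800 ≈ 0.029802

0.029802


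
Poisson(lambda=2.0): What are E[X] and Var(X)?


E[X] = Var(X) = lambda = 2.0

2.0, 2.0


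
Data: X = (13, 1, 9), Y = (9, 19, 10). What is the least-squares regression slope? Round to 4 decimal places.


b = sum((xi-xbar)(yi-ybar)) / sum((xi-xbar)^2)
n = 3, xbar = 23/3 ≈ 7.666667, ybar = 38/3 ≈ 12.666667
Sxy = sum((xi-xbar)(yi-ybar)) = -196/3 ≈ -65.333333
Sxx = sum((xi-xbar)^2) = 224/3 ≈ 74.666667
b = Sxy / Sxx = -0.875

-0.8750


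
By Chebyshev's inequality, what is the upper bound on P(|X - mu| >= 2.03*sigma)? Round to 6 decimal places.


P <= 1/k^2
k^2 = 2.03^2 = 4.1209
1/k^2 = 1 / 4.1209 ≈ 0.24266544

0.242665


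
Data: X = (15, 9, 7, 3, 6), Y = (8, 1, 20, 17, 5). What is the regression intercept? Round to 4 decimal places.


a = ybar - b*xbar, where b = sum((xi-xbar)(yi-ybar)) / sum((xi-xbar)^2)
n = 5, xbar = 40/5 = 8, ybar = 51/5 = 10.2
Sxy = sum((xi-xbar)(yi-ybar)) = -58
Sxx = sum((xi-xbar)^2) = 80
b = Sxy / Sxx = -0.725
a = 10.2 - (-0.725) * 8 = 16

16.0000


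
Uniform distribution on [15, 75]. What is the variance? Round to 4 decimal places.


Var = (b-a)^2 / 12
(b-a)^2 = (75 - 15)^2 = 3600
Var = 3600/12 = 300

300.0000


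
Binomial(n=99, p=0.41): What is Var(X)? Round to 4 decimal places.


Var = n*p*(1-p) = 99 * 0.41 * 0.59 = 23.9481

23.9481


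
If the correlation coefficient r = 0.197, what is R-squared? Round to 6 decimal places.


R^2 = r^2 = (0.197)^2 = 0.038809

0.038809


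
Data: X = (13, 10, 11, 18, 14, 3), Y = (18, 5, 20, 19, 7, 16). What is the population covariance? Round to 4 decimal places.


Cov = (1/n)*sum((xi-xbar)(yi-ybar))
n = 6, xbar = 69/6 = 11.5, ybar = 85/6 ≈ 14.166667
sum((xi-xbar)(yi-ybar)) = 14.5
Cov = 14.5 / 6 = 29/12 ≈ 2.416667

2.4167


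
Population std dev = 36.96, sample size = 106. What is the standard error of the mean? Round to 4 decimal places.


SE = sigma / sqrt(n)
sqrt(106) ≈ 10.295630
SE = 36.96 / 10.295630 ≈ 3.589873

3.5899


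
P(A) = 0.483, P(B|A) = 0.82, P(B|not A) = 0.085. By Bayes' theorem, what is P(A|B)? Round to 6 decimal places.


P(A|B) = P(B|A)*P(A) / P(B), P(B) = P(B|A)*P(A) + P(B|not A)*P(not A)
P(B|A)*P(A) = 0.82 * 0.483 = 0.39606
P(B|not A)*P(not A) = 0.085 * 0.517 = 0.043945
P(B) = 0.39606 + 0.043945 = 0.440005
P(A|B) = 0.39606 / 0.440005 ≈ 0.90012613

0.900126


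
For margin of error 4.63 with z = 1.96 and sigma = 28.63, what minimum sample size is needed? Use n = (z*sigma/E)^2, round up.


z*sigma/E = 1.96 * 28.63 / 4.63 ≈ 12.119827
(z*sigma/E)^2 ≈ 146.890212
round up: n = 147

147


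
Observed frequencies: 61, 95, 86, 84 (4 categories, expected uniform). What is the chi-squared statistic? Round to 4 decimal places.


chi2 = sum((O-E)^2/E), E = total/4
total = 326, E = 326/4 = 81.5
(61 - 81.5)^2 / 81.5 = 420.25 / 81.5 = 1681/326 ≈ 5.156442
(95 - 81.5)^2 / 81.5 = 182.25 / 81.5 = 729/326 ≈ 2.236196
(86 - 81.5)^2 / 81.5 = 20.25 / 81.5 = 81/326 ≈ 0.248466
(84 - 81.5)^2 / 81.5 = 6.25 / 81.5 = 25/326 ≈ 0.076687
chi2 = 1258/163 ≈ 7.717791

7.7178


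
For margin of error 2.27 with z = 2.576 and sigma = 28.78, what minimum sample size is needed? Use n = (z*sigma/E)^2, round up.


z*sigma/E = 2.576 * 28.78 / 2.27 ≈ 32.659595
(z*sigma/E)^2 ≈ 1066.649127
round up: n = 1067

1067


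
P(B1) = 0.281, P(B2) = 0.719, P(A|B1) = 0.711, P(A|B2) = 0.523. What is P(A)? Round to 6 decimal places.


P(A) = P(A|B1)*P(B1) + P(A|B2)*P(B2)
P(A|B1)*P(B1) = 0.711 * 0.281 = 0.199791
P(A|B2)*P(B2) = 0.523 * 0.719 = 0.376037
P(A) = 0.199791 + 0.376037 = 0.575828

0.575828


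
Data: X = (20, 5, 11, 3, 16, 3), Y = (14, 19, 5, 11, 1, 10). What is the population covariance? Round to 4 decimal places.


Cov = (1/n)*sum((xi-xbar)(yi-ybar))
n = 6, xbar = 58/6 = 29/3 ≈ 9.666667, ybar = 60/6 = 10
sum((xi-xbar)(yi-ybar)) = -71
Cov = -71 / 6 = -71/6 ≈ -11.833333

-11.8333


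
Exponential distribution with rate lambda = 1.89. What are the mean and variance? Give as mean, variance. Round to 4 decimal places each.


mean = 1/lam, var = 1/lam^2
mean = 1 / 1.89 = 100/189 ≈ 0.529101
lam^2 = 1.89^2 = 3.5721
var = 1 / 3.5721 ≈ 0.279947

0.5291, 0.2799


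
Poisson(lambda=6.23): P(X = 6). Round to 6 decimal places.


P = e^(-lam) * lam^k / k!
e^(-6.23) ≈ 0.001969452
lam^k = 6.23^6 ≈ 58469.351900
k! = 6! = 720
P = 0.001969452 * 58469.351900 / 720 ≈ 0.159934

0.159934
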